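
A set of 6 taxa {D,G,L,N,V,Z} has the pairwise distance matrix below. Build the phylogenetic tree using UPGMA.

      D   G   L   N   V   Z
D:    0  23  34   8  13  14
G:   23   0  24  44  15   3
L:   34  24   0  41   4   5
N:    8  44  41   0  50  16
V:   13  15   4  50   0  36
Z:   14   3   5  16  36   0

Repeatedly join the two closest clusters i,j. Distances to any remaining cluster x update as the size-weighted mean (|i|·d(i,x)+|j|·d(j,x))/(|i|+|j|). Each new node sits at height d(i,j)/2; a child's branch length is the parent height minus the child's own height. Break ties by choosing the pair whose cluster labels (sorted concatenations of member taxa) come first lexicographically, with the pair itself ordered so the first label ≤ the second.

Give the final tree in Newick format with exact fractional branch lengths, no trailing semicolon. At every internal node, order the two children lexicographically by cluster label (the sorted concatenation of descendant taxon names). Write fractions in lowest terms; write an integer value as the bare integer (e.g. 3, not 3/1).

((D:4,N:4):171/16,((G:3/2,Z:3/2):17/2,(L:2,V:2):8):75/16)

iteration 1: select G,Z (d=3); attach at lengths (3/2, 3/2); label the merged cluster GZ
  updated: d(D,GZ)=37/2, d(GZ,L)=29/2, d(GZ,N)=30, d(GZ,V)=51/2
iteration 2: select L,V (d=4); attach at lengths (2, 2); label the merged cluster LV
  updated: d(D,LV)=47/2, d(GZ,LV)=20, d(LV,N)=91/2
iteration 3: select D,N (d=8); attach at lengths (4, 4); label the merged cluster DN
  updated: d(DN,GZ)=97/4, d(DN,LV)=69/2
iteration 4: select GZ,LV (d=20); attach at lengths (17/2, 8); label the merged cluster GLVZ
  updated: d(DN,GLVZ)=235/8
iteration 5: select DN,GLVZ (d=235/8); attach at lengths (171/16, 75/16); label the merged cluster DGLNVZ
final tree: ((D:4,N:4):171/16,((G:3/2,Z:3/2):17/2,(L:2,V:2):8):75/16)
total length: 375/8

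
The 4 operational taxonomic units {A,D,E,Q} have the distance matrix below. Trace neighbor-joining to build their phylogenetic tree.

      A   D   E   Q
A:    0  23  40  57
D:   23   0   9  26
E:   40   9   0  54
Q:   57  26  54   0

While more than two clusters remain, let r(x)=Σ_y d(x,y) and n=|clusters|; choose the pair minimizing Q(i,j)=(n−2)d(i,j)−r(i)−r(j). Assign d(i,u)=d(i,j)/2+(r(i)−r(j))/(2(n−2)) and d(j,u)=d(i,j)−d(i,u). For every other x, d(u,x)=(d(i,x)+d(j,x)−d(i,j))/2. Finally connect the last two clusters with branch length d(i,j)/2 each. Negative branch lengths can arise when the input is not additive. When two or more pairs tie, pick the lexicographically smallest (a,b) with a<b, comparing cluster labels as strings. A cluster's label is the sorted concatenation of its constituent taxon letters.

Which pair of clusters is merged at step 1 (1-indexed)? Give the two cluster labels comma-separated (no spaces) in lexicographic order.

A,E

1. join A+E (d=40, Q=-143) ⇒ AE; edges |A|=97/4, |E|=63/4
  updated: d(AE,D)=-4, d(AE,Q)=71/2
2. join AE+D (d=-4, Q=-115/2) ⇒ ADE; edges |AE|=11/4, |D|=-27/4
  updated: d(ADE,Q)=131/4
3. join ADE+Q (d=131/4) ⇒ ADEQ; edges |ADE|=131/8, |Q|=131/8
final tree: (((A:97/4,E:63/4):11/4,D:-27/4):131/8,Q:131/8)
total length: 275/4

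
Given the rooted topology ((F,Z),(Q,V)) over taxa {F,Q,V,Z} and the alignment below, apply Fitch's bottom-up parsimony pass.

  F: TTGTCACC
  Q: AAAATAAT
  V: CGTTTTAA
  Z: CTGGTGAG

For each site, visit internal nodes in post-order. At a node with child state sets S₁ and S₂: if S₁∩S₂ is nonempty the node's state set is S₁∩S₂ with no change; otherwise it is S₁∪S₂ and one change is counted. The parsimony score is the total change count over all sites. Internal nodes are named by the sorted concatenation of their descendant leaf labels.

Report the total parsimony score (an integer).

[col 0] FZ: children F:{T}, Z:{C} ∪→ {C,T}; cost 1
[col 0] QV: children Q:{A}, V:{C} ∪→ {A,C}; cost 1
[col 0] FQVZ: children FZ:{C,T}, QV:{A,C} ∩→ {C}; cost 0
[col 1] FZ: children F:{T}, Z:{T} ∩→ {T}; cost 0
[col 1] QV: children Q:{A}, V:{G} ∪→ {A,G}; cost 1
[col 1] FQVZ: children FZ:{T}, QV:{A,G} ∪→ {A,G,T}; cost 1
[col 2] FZ: children F:{G}, Z:{G} ∩→ {G}; cost 0
[col 2] QV: children Q:{A}, V:{T} ∪→ {A,T}; cost 1
[col 2] FQVZ: children FZ:{G}, QV:{A,T} ∪→ {A,G,T}; cost 1
[col 3] FZ: children F:{T}, Z:{G} ∪→ {G,T}; cost 1
[col 3] QV: children Q:{A}, V:{T} ∪→ {A,T}; cost 1
[col 3] FQVZ: children FZ:{G,T}, QV:{A,T} ∩→ {T}; cost 0
[col 4] FZ: children F:{C}, Z:{T} ∪→ {C,T}; cost 1
[col 4] QV: children Q:{T}, V:{T} ∩→ {T}; cost 0
[col 4] FQVZ: children FZ:{C,T}, QV:{T} ∩→ {T}; cost 0
[col 5] FZ: children F:{A}, Z:{G} ∪→ {A,G}; cost 1
[col 5] QV: children Q:{A}, V:{T} ∪→ {A,T}; cost 1
[col 5] FQVZ: children FZ:{A,G}, QV:{A,T} ∩→ {A}; cost 0
[col 6] FZ: children F:{C}, Z:{A} ∪→ {A,C}; cost 1
[col 6] QV: children Q:{A}, V:{A} ∩→ {A}; cost 0
[col 6] FQVZ: children FZ:{A,C}, QV:{A} ∩→ {A}; cost 0
[col 7] FZ: children F:{C}, Z:{G} ∪→ {C,G}; cost 1
[col 7] QV: children Q:{T}, V:{A} ∪→ {A,T}; cost 1
[col 7] FQVZ: children FZ:{C,G}, QV:{A,T} ∪→ {A,C,G,T}; cost 1
per-site changes: [2, 2, 2, 2, 1, 2, 1, 3]; total = 15

15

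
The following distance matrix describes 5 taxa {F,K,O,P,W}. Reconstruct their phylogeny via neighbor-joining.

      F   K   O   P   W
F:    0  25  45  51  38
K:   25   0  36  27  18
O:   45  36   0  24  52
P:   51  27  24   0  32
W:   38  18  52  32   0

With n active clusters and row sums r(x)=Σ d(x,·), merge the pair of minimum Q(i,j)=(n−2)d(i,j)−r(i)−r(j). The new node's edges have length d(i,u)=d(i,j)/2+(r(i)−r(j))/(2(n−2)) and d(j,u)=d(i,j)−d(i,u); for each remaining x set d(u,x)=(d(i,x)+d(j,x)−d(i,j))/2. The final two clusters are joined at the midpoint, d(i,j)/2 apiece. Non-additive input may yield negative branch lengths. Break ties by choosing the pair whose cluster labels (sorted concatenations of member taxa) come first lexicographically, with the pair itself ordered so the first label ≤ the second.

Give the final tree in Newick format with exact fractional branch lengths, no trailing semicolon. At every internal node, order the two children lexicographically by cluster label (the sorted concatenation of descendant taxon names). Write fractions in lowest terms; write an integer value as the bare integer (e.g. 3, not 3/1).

(((F:171/8,(O:95/6,P:49/6):117/8):9/8,K:25/8):119/16,W:119/16)

1. join O+P (d=24, Q=-219) ⇒ OP; edges |O|=95/6, |P|=49/6
  updated: d(F,OP)=36, d(K,OP)=39/2, d(OP,W)=30
2. join F+OP (d=36, Q=-225/2) ⇒ FOP; edges |F|=171/8, |OP|=117/8
  updated: d(FOP,K)=17/4, d(FOP,W)=16
3. join FOP+K (d=17/4, Q=-153/4) ⇒ FKOP; edges |FOP|=9/8, |K|=25/8
  updated: d(FKOP,W)=119/8
4. join FKOP+W (d=119/8) ⇒ FKOPW; edges |FKOP|=119/16, |W|=119/16
final tree: (((F:171/8,(O:95/6,P:49/6):117/8):9/8,K:25/8):119/16,W:119/16)
total length: 633/8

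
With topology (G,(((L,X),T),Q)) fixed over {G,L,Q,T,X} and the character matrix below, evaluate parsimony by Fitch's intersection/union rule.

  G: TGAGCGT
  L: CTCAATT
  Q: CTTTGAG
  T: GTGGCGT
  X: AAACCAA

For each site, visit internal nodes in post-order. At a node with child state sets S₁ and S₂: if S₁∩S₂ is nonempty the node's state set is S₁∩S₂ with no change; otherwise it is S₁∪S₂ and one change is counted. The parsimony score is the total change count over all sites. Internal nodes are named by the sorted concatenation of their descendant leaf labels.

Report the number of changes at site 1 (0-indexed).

site 0, node LX: L={C} ∪ X={A} → {A,C} (+1)
site 0, node LTX: LX={A,C} ∪ T={G} → {A,C,G} (+1)
site 0, node LQTX: LTX={A,C,G} ∩ Q={C} → {C} (+0)
site 0, node GLQTX: G={T} ∪ LQTX={C} → {C,T} (+1)
site 1, node LX: L={T} ∪ X={A} → {A,T} (+1)
site 1, node LTX: LX={A,T} ∩ T={T} → {T} (+0)
site 1, node LQTX: LTX={T} ∩ Q={T} → {T} (+0)
site 1, node GLQTX: G={G} ∪ LQTX={T} → {G,T} (+1)
site 2, node LX: L={C} ∪ X={A} → {A,C} (+1)
site 2, node LTX: LX={A,C} ∪ T={G} → {A,C,G} (+1)
site 2, node LQTX: LTX={A,C,G} ∪ Q={T} → {A,C,G,T} (+1)
site 2, node GLQTX: G={A} ∩ LQTX={A,C,G,T} → {A} (+0)
site 3, node LX: L={A} ∪ X={C} → {A,C} (+1)
site 3, node LTX: LX={A,C} ∪ T={G} → {A,C,G} (+1)
site 3, node LQTX: LTX={A,C,G} ∪ Q={T} → {A,C,G,T} (+1)
site 3, node GLQTX: G={G} ∩ LQTX={A,C,G,T} → {G} (+0)
site 4, node LX: L={A} ∪ X={C} → {A,C} (+1)
site 4, node LTX: LX={A,C} ∩ T={C} → {C} (+0)
site 4, node LQTX: LTX={C} ∪ Q={G} → {C,G} (+1)
site 4, node GLQTX: G={C} ∩ LQTX={C,G} → {C} (+0)
site 5, node LX: L={T} ∪ X={A} → {A,T} (+1)
site 5, node LTX: LX={A,T} ∪ T={G} → {A,G,T} (+1)
site 5, node LQTX: LTX={A,G,T} ∩ Q={A} → {A} (+0)
site 5, node GLQTX: G={G} ∪ LQTX={A} → {A,G} (+1)
site 6, node LX: L={T} ∪ X={A} → {A,T} (+1)
site 6, node LTX: LX={A,T} ∩ T={T} → {T} (+0)
site 6, node LQTX: LTX={T} ∪ Q={G} → {G,T} (+1)
site 6, node GLQTX: G={T} ∩ LQTX={G,T} → {T} (+0)
per-site changes: [3, 2, 3, 3, 2, 3, 2]; total = 18

2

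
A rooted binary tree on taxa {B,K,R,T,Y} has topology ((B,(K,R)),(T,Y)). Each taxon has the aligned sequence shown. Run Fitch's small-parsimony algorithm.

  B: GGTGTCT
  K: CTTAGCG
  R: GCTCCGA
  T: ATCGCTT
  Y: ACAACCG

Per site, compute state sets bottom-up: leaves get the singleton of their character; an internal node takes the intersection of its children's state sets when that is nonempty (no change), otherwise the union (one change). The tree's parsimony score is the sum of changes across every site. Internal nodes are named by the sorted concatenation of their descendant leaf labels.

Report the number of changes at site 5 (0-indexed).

2

KR@0: {C} ∪ {G} = {C,G} (union, +1)
BKR@0: {G} ∩ {C,G} = {G} (intersection, +0)
TY@0: {A} ∩ {A} = {A} (intersection, +0)
BKRTY@0: {G} ∪ {A} = {A,G} (union, +1)
KR@1: {T} ∪ {C} = {C,T} (union, +1)
BKR@1: {G} ∪ {C,T} = {C,G,T} (union, +1)
TY@1: {T} ∪ {C} = {C,T} (union, +1)
BKRTY@1: {C,G,T} ∩ {C,T} = {C,T} (intersection, +0)
KR@2: {T} ∩ {T} = {T} (intersection, +0)
BKR@2: {T} ∩ {T} = {T} (intersection, +0)
TY@2: {C} ∪ {A} = {A,C} (union, +1)
BKRTY@2: {T} ∪ {A,C} = {A,C,T} (union, +1)
KR@3: {A} ∪ {C} = {A,C} (union, +1)
BKR@3: {G} ∪ {A,C} = {A,C,G} (union, +1)
TY@3: {G} ∪ {A} = {A,G} (union, +1)
BKRTY@3: {A,C,G} ∩ {A,G} = {A,G} (intersection, +0)
KR@4: {G} ∪ {C} = {C,G} (union, +1)
BKR@4: {T} ∪ {C,G} = {C,G,T} (union, +1)
TY@4: {C} ∩ {C} = {C} (intersection, +0)
BKRTY@4: {C,G,T} ∩ {C} = {C} (intersection, +0)
KR@5: {C} ∪ {G} = {C,G} (union, +1)
BKR@5: {C} ∩ {C,G} = {C} (intersection, +0)
TY@5: {T} ∪ {C} = {C,T} (union, +1)
BKRTY@5: {C} ∩ {C,T} = {C} (intersection, +0)
KR@6: {G} ∪ {A} = {A,G} (union, +1)
BKR@6: {T} ∪ {A,G} = {A,G,T} (union, +1)
TY@6: {T} ∪ {G} = {G,T} (union, +1)
BKRTY@6: {A,G,T} ∩ {G,T} = {G,T} (intersection, +0)
per-site changes: [2, 3, 2, 3, 2, 2, 3]; total = 17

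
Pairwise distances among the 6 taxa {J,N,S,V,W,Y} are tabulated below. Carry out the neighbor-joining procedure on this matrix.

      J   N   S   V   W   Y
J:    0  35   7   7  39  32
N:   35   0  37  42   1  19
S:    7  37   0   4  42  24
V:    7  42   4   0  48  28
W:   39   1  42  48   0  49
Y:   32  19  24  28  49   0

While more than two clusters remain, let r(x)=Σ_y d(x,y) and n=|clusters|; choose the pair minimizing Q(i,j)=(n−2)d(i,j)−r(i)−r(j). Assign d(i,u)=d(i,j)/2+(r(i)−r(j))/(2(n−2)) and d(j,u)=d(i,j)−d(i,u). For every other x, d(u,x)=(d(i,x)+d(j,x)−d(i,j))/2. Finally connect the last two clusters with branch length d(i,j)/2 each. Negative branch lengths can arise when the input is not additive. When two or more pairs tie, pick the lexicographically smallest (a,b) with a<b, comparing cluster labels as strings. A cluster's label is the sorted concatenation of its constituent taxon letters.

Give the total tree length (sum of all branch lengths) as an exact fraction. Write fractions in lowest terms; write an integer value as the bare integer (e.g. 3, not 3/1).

1. join N+W (d=1, Q=-309) ⇒ NW; edges |N|=-41/8, |W|=49/8
  updated: d(J,NW)=73/2, d(NW,S)=39, d(NW,V)=89/2, d(NW,Y)=67/2
2. join NW+Y (d=67/2, Q=-341/2) ⇒ NWY; edges |NW|=91/4, |Y|=43/4
  updated: d(J,NWY)=35/2, d(NWY,S)=59/4, d(NWY,V)=39/2
3. join J+NWY (d=35/2, Q=-193/4) ⇒ JNWY; edges |J|=59/16, |NWY|=221/16
  updated: d(JNWY,S)=17/8, d(JNWY,V)=9/2
4. join JNWY+S (d=17/8, Q=-85/8) ⇒ JNSWY; edges |JNWY|=21/16, |S|=13/16
  updated: d(JNSWY,V)=51/16
5. join JNSWY+V (d=51/16) ⇒ JNSVWY; edges |JNSWY|=51/32, |V|=51/32
final tree: (((J:59/16,((N:-41/8,W:49/8):91/4,Y:43/4):221/16):21/16,S:13/16):51/32,V:51/32)
total length: 917/16

917/16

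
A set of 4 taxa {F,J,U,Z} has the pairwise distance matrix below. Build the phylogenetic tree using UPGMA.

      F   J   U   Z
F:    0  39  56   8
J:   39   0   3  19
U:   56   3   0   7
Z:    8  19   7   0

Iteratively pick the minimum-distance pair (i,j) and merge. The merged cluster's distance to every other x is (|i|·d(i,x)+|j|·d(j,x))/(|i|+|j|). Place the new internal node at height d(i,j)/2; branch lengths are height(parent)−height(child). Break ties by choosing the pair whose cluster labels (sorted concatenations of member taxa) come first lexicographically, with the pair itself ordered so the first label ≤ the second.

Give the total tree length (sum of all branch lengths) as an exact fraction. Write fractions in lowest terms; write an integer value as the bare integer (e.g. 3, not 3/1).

step 1: merge (J,U) at d=3; branch lengths J→3/2, U→3/2; new cluster JU
  updated: d(F,JU)=95/2, d(JU,Z)=13
step 2: merge (F,Z) at d=8; branch lengths F→4, Z→4; new cluster FZ
  updated: d(FZ,JU)=121/4
step 3: merge (FZ,JU) at d=121/4; branch lengths FZ→89/8, JU→109/8; new cluster FJUZ
final tree: ((F:4,Z:4):89/8,(J:3/2,U:3/2):109/8)
total length: 143/4

143/4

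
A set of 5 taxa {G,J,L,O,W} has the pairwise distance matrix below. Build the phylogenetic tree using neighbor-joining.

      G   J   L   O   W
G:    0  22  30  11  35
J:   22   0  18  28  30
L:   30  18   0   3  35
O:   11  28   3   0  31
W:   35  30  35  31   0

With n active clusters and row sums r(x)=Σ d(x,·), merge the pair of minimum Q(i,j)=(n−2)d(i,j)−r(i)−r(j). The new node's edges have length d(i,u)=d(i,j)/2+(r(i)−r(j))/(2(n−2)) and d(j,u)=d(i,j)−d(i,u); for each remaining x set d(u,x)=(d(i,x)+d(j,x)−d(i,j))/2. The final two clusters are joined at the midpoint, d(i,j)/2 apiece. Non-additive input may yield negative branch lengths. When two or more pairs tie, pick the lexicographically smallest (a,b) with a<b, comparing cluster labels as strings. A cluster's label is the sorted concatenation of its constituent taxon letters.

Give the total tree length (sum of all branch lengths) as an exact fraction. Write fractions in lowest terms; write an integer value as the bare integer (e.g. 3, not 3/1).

55

step 1: merge (L,O) at d=3, Q=-150; branch lengths L→11/3, O→-2/3; new cluster LO
  updated: d(G,LO)=19, d(J,LO)=43/2, d(LO,W)=63/2
step 2: merge (G,LO) at d=19, Q=-110; branch lengths G→21/2, LO→17/2; new cluster GLO
  updated: d(GLO,J)=49/4, d(GLO,W)=95/4
step 3: merge (GLO,J) at d=49/4, Q=-66; branch lengths GLO→3, J→37/4; new cluster GJLO
  updated: d(GJLO,W)=83/4
step 4: merge (GJLO,W) at d=83/4; branch lengths GJLO→83/8, W→83/8; new cluster GJLOW
final tree: (((G:21/2,(L:11/3,O:-2/3):17/2):3,J:37/4):83/8,W:83/8)
total length: 55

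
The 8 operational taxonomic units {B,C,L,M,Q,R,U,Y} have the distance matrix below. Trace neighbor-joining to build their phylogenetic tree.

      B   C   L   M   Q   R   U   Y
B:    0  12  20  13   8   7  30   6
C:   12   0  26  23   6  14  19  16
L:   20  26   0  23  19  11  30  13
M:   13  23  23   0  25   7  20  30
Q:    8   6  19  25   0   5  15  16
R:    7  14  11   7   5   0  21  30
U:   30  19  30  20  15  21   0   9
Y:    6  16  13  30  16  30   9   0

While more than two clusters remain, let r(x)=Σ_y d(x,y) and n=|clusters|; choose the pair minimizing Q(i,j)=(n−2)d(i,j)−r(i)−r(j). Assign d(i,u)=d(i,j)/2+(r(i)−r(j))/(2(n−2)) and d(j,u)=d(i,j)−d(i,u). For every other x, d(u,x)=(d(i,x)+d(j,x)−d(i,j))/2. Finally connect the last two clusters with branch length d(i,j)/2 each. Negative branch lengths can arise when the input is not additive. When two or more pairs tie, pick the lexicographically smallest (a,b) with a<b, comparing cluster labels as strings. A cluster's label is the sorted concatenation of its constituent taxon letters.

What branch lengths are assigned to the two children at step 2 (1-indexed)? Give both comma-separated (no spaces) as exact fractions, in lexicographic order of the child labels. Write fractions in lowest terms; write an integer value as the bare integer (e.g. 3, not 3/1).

163/20,-23/20

iteration 1: select U,Y (d=9, Q=-210); attach at lengths (13/2, 5/2); label the merged cluster UY
  updated: d(B,UY)=27/2, d(C,UY)=13, d(L,UY)=17, d(M,UY)=41/2, d(Q,UY)=11, d(R,UY)=21
iteration 2: select M,R (d=7, Q=-283/2); attach at lengths (163/20, -23/20); label the merged cluster MR
  updated: d(B,MR)=13/2, d(C,MR)=15, d(L,MR)=27/2, d(MR,Q)=23/2, d(MR,UY)=69/4
iteration 3: select L,MR (d=27/2, Q=-421/4); attach at lengths (343/32, 89/32); label the merged cluster LMR
  updated: d(B,LMR)=13/2, d(C,LMR)=55/4, d(LMR,Q)=17/2, d(LMR,UY)=83/8
iteration 4: select C,Q (d=6, Q=-241/4); attach at lengths (39/8, 9/8); label the merged cluster CQ
  updated: d(B,CQ)=7, d(CQ,LMR)=65/8, d(CQ,UY)=9
iteration 5: select B,LMR (d=13/2, Q=-39); attach at lengths (15/4, 11/4); label the merged cluster BLMR
  updated: d(BLMR,CQ)=69/16, d(BLMR,UY)=139/16
iteration 6: select BLMR,CQ (d=69/16, Q=-22); attach at lengths (2, 37/16); label the merged cluster BCLMQR
  updated: d(BCLMQR,UY)=107/16
iteration 7: select BCLMQR,UY (d=107/16); attach at lengths (107/32, 107/32); label the merged cluster BCLMQRUY
final tree: (((B:15/4,(L:343/32,(M:163/20,R:-23/20):89/32):11/4):2,(C:39/8,Q:9/8):37/16):107/32,(U:13/2,Y:5/2):107/32)
total length: 53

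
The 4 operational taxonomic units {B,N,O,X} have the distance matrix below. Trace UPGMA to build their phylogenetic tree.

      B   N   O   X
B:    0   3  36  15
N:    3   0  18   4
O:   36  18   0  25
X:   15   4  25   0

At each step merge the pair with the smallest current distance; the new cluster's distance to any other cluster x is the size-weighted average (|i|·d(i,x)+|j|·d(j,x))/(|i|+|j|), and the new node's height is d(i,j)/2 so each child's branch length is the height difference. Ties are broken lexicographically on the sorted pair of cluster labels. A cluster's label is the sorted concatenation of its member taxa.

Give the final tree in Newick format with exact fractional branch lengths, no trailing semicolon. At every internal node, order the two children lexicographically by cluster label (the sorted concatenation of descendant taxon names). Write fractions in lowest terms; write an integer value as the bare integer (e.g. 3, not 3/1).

(((B:3/2,N:3/2):13/4,X:19/4):101/12,O:79/6)

1. join B+N (d=3) ⇒ BN; edges |B|=3/2, |N|=3/2
  updated: d(BN,O)=27, d(BN,X)=19/2
2. join BN+X (d=19/2) ⇒ BNX; edges |BN|=13/4, |X|=19/4
  updated: d(BNX,O)=79/3
3. join BNX+O (d=79/3) ⇒ BNOX; edges |BNX|=101/12, |O|=79/6
final tree: (((B:3/2,N:3/2):13/4,X:19/4):101/12,O:79/6)
total length: 391/12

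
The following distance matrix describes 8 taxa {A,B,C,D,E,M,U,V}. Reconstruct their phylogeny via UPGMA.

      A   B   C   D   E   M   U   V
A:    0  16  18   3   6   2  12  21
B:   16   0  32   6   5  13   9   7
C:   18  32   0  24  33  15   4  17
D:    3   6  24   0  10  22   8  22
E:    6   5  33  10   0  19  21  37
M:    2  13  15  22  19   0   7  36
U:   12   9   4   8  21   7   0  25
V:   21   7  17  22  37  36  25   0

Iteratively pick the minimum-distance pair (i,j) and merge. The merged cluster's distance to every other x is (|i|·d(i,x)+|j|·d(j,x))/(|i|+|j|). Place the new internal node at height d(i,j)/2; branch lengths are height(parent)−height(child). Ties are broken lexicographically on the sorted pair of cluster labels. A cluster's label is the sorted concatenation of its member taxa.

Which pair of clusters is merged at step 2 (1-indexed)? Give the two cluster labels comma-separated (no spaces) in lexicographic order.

C,U

1. join A+M (d=2) ⇒ AM; edges |A|=1, |M|=1
  updated: d(AM,B)=29/2, d(AM,C)=33/2, d(AM,D)=25/2, d(AM,E)=25/2, d(AM,U)=19/2, d(AM,V)=57/2
2. join C+U (d=4) ⇒ CU; edges |C|=2, |U|=2
  updated: d(AM,CU)=13, d(B,CU)=41/2, d(CU,D)=16, d(CU,E)=27, d(CU,V)=21
3. join B+E (d=5) ⇒ BE; edges |B|=5/2, |E|=5/2
  updated: d(AM,BE)=27/2, d(BE,CU)=95/4, d(BE,D)=8, d(BE,V)=22
4. join BE+D (d=8) ⇒ BDE; edges |BE|=3/2, |D|=4
  updated: d(AM,BDE)=79/6, d(BDE,CU)=127/6, d(BDE,V)=22
5. join AM+CU (d=13) ⇒ ACMU; edges |AM|=11/2, |CU|=9/2
  updated: d(ACMU,BDE)=103/6, d(ACMU,V)=99/4
6. join ACMU+BDE (d=103/6) ⇒ ABCDEMU; edges |ACMU|=25/12, |BDE|=55/12
  updated: d(ABCDEMU,V)=165/7
7. join ABCDEMU+V (d=165/7) ⇒ ABCDEMUV; edges |ABCDEMU|=269/84, |V|=165/14
final tree: ((((A:1,M:1):11/2,(C:2,U:2):9/2):25/12,((B:5/2,E:5/2):3/2,D:4):55/12):269/84,V:165/14)
total length: 4045/84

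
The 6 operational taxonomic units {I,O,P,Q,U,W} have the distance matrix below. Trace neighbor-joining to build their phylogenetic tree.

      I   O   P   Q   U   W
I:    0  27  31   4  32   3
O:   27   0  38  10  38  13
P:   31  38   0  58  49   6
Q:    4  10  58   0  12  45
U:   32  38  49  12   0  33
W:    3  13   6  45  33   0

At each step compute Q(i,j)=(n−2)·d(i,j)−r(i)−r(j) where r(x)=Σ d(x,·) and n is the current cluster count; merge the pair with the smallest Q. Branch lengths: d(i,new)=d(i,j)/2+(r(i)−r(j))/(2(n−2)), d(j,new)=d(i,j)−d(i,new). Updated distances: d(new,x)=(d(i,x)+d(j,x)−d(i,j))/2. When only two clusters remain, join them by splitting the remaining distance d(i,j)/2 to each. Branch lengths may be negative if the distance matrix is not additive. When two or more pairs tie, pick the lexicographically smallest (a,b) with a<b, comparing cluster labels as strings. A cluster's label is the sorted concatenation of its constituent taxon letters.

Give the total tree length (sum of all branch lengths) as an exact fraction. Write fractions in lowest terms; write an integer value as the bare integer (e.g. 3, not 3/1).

939/16

step 1: merge (P,W) at d=6, Q=-258; branch lengths P→53/4, W→-29/4; new cluster PW
  updated: d(I,PW)=14, d(O,PW)=45/2, d(PW,Q)=97/2, d(PW,U)=38
step 2: merge (Q,U) at d=12, Q=-317/2; branch lengths Q→-19/12, U→163/12; new cluster QU
  updated: d(I,QU)=12, d(O,QU)=18, d(PW,QU)=149/4
step 3: merge (I,PW) at d=14, Q=-395/4; branch lengths I→29/16, PW→195/16; new cluster IPW
  updated: d(IPW,O)=71/4, d(IPW,QU)=141/8
step 4: merge (IPW,O) at d=71/4, Q=-427/8; branch lengths IPW→139/16, O→145/16; new cluster IOPW
  updated: d(IOPW,QU)=143/16
step 5: merge (IOPW,QU) at d=143/16; branch lengths IOPW→143/32, QU→143/32; new cluster IOPQUW
final tree: (((I:29/16,(P:53/4,W:-29/4):195/16):139/16,O:145/16):143/32,(Q:-19/12,U:163/12):143/32)
total length: 939/16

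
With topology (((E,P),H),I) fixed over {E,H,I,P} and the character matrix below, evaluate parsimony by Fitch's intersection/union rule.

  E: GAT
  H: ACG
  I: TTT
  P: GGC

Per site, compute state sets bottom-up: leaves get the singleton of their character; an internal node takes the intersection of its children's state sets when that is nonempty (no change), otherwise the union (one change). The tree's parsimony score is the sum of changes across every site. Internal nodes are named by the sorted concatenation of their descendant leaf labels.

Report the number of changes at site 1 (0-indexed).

site 0, node EP: E={G} ∩ P={G} → {G} (+0)
site 0, node EHP: EP={G} ∪ H={A} → {A,G} (+1)
site 0, node EHIP: EHP={A,G} ∪ I={T} → {A,G,T} (+1)
site 1, node EP: E={A} ∪ P={G} → {A,G} (+1)
site 1, node EHP: EP={A,G} ∪ H={C} → {A,C,G} (+1)
site 1, node EHIP: EHP={A,C,G} ∪ I={T} → {A,C,G,T} (+1)
site 2, node EP: E={T} ∪ P={C} → {C,T} (+1)
site 2, node EHP: EP={C,T} ∪ H={G} → {C,G,T} (+1)
site 2, node EHIP: EHP={C,G,T} ∩ I={T} → {T} (+0)
per-site changes: [2, 3, 2]; total = 7

3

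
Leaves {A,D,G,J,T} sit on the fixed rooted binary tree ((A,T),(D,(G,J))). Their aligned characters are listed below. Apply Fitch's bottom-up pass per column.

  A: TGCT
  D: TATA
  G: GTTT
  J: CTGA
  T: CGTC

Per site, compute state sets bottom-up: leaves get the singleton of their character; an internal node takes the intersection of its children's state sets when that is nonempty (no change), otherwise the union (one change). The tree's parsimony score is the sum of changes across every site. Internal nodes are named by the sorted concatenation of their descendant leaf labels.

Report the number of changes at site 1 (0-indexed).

2

site 0, node AT: A={T} ∪ T={C} → {C,T} (+1)
site 0, node GJ: G={G} ∪ J={C} → {C,G} (+1)
site 0, node DGJ: D={T} ∪ GJ={C,G} → {C,G,T} (+1)
site 0, node ADGJT: AT={C,T} ∩ DGJ={C,G,T} → {C,T} (+0)
site 1, node AT: A={G} ∩ T={G} → {G} (+0)
site 1, node GJ: G={T} ∩ J={T} → {T} (+0)
site 1, node DGJ: D={A} ∪ GJ={T} → {A,T} (+1)
site 1, node ADGJT: AT={G} ∪ DGJ={A,T} → {A,G,T} (+1)
site 2, node AT: A={C} ∪ T={T} → {C,T} (+1)
site 2, node GJ: G={T} ∪ J={G} → {G,T} (+1)
site 2, node DGJ: D={T} ∩ GJ={G,T} → {T} (+0)
site 2, node ADGJT: AT={C,T} ∩ DGJ={T} → {T} (+0)
site 3, node AT: A={T} ∪ T={C} → {C,T} (+1)
site 3, node GJ: G={T} ∪ J={A} → {A,T} (+1)
site 3, node DGJ: D={A} ∩ GJ={A,T} → {A} (+0)
site 3, node ADGJT: AT={C,T} ∪ DGJ={A} → {A,C,T} (+1)
per-site changes: [3, 2, 2, 3]; total = 10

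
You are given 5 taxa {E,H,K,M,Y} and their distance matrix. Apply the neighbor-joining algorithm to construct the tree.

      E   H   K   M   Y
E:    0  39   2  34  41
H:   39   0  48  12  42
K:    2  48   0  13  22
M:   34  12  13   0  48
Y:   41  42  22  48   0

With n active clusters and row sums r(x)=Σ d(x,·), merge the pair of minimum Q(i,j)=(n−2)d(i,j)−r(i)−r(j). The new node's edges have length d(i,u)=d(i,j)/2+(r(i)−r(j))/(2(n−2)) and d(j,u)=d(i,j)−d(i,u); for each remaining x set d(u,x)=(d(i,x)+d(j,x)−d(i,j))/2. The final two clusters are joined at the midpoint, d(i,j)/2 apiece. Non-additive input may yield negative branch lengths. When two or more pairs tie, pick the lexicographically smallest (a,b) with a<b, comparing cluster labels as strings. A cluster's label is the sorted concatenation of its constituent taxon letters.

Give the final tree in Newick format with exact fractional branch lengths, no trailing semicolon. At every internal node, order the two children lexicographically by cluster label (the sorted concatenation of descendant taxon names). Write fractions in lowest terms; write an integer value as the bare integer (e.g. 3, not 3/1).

(((E:29/4,K:-21/4):9,(H:35/3,M:1/3):35/2):43/4,Y:43/4)

step 1: merge (H,M) at d=12, Q=-212; branch lengths H→35/3, M→1/3; new cluster HM
  updated: d(E,HM)=61/2, d(HM,K)=49/2, d(HM,Y)=39
step 2: merge (E,K) at d=2, Q=-118; branch lengths E→29/4, K→-21/4; new cluster EK
  updated: d(EK,HM)=53/2, d(EK,Y)=61/2
step 3: merge (EK,HM) at d=53/2, Q=-96; branch lengths EK→9, HM→35/2; new cluster EHKM
  updated: d(EHKM,Y)=43/2
step 4: merge (EHKM,Y) at d=43/2; branch lengths EHKM→43/4, Y→43/4; new cluster EHKMY
final tree: (((E:29/4,K:-21/4):9,(H:35/3,M:1/3):35/2):43/4,Y:43/4)
total length: 62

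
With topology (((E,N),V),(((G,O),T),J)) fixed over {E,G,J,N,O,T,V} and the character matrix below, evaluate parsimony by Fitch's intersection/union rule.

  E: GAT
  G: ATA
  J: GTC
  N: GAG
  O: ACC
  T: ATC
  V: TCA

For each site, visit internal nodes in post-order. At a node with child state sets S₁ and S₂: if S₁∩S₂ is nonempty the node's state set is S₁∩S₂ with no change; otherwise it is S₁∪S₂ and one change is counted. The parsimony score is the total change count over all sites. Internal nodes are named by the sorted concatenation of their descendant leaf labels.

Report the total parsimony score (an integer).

9

EN@0: {G} ∩ {G} = {G} (intersection, +0)
ENV@0: {G} ∪ {T} = {G,T} (union, +1)
GO@0: {A} ∩ {A} = {A} (intersection, +0)
GOT@0: {A} ∩ {A} = {A} (intersection, +0)
GJOT@0: {A} ∪ {G} = {A,G} (union, +1)
EGJNOTV@0: {G,T} ∩ {A,G} = {G} (intersection, +0)
EN@1: {A} ∩ {A} = {A} (intersection, +0)
ENV@1: {A} ∪ {C} = {A,C} (union, +1)
GO@1: {T} ∪ {C} = {C,T} (union, +1)
GOT@1: {C,T} ∩ {T} = {T} (intersection, +0)
GJOT@1: {T} ∩ {T} = {T} (intersection, +0)
EGJNOTV@1: {A,C} ∪ {T} = {A,C,T} (union, +1)
EN@2: {T} ∪ {G} = {G,T} (union, +1)
ENV@2: {G,T} ∪ {A} = {A,G,T} (union, +1)
GO@2: {A} ∪ {C} = {A,C} (union, +1)
GOT@2: {A,C} ∩ {C} = {C} (intersection, +0)
GJOT@2: {C} ∩ {C} = {C} (intersection, +0)
EGJNOTV@2: {A,G,T} ∪ {C} = {A,C,G,T} (union, +1)
per-site changes: [2, 3, 4]; total = 9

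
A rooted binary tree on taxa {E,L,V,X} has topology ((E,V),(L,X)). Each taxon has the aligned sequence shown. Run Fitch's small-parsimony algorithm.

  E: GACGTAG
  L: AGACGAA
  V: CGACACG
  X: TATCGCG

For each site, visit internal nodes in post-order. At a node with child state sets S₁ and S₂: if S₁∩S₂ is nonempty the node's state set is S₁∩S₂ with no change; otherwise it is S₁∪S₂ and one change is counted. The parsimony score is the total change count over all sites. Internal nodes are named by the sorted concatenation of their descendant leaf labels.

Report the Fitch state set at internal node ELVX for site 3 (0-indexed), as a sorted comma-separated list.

C

EV@0: {G} ∪ {C} = {C,G} (union, +1)
LX@0: {A} ∪ {T} = {A,T} (union, +1)
ELVX@0: {C,G} ∪ {A,T} = {A,C,G,T} (union, +1)
EV@1: {A} ∪ {G} = {A,G} (union, +1)
LX@1: {G} ∪ {A} = {A,G} (union, +1)
ELVX@1: {A,G} ∩ {A,G} = {A,G} (intersection, +0)
EV@2: {C} ∪ {A} = {A,C} (union, +1)
LX@2: {A} ∪ {T} = {A,T} (union, +1)
ELVX@2: {A,C} ∩ {A,T} = {A} (intersection, +0)
EV@3: {G} ∪ {C} = {C,G} (union, +1)
LX@3: {C} ∩ {C} = {C} (intersection, +0)
ELVX@3: {C,G} ∩ {C} = {C} (intersection, +0)
EV@4: {T} ∪ {A} = {A,T} (union, +1)
LX@4: {G} ∩ {G} = {G} (intersection, +0)
ELVX@4: {A,T} ∪ {G} = {A,G,T} (union, +1)
EV@5: {A} ∪ {C} = {A,C} (union, +1)
LX@5: {A} ∪ {C} = {A,C} (union, +1)
ELVX@5: {A,C} ∩ {A,C} = {A,C} (intersection, +0)
EV@6: {G} ∩ {G} = {G} (intersection, +0)
LX@6: {A} ∪ {G} = {A,G} (union, +1)
ELVX@6: {G} ∩ {A,G} = {G} (intersection, +0)
per-site changes: [3, 2, 2, 1, 2, 2, 1]; total = 13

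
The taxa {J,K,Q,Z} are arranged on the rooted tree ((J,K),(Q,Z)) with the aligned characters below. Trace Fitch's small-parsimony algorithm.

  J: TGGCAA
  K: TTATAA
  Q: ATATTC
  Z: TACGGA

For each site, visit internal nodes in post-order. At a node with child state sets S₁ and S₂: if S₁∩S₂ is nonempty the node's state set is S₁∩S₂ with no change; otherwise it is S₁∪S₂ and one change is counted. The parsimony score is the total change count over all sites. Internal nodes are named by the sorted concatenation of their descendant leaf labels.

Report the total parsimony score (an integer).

JK@0: {T} ∩ {T} = {T} (intersection, +0)
QZ@0: {A} ∪ {T} = {A,T} (union, +1)
JKQZ@0: {T} ∩ {A,T} = {T} (intersection, +0)
JK@1: {G} ∪ {T} = {G,T} (union, +1)
QZ@1: {T} ∪ {A} = {A,T} (union, +1)
JKQZ@1: {G,T} ∩ {A,T} = {T} (intersection, +0)
JK@2: {G} ∪ {A} = {A,G} (union, +1)
QZ@2: {A} ∪ {C} = {A,C} (union, +1)
JKQZ@2: {A,G} ∩ {A,C} = {A} (intersection, +0)
JK@3: {C} ∪ {T} = {C,T} (union, +1)
QZ@3: {T} ∪ {G} = {G,T} (union, +1)
JKQZ@3: {C,T} ∩ {G,T} = {T} (intersection, +0)
JK@4: {A} ∩ {A} = {A} (intersection, +0)
QZ@4: {T} ∪ {G} = {G,T} (union, +1)
JKQZ@4: {A} ∪ {G,T} = {A,G,T} (union, +1)
JK@5: {A} ∩ {A} = {A} (intersection, +0)
QZ@5: {C} ∪ {A} = {A,C} (union, +1)
JKQZ@5: {A} ∩ {A,C} = {A} (intersection, +0)
per-site changes: [1, 2, 2, 2, 2, 1]; total = 10

10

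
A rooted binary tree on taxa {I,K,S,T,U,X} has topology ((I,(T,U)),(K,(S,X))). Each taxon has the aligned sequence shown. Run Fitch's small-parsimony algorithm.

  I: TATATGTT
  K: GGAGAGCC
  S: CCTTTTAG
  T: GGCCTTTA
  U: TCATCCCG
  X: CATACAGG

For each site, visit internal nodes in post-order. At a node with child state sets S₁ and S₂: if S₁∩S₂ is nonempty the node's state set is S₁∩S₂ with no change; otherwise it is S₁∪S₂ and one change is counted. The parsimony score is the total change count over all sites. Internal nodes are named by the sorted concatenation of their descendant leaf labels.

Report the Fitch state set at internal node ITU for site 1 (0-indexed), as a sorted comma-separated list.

A,C,G

site 0, node TU: T={G} ∪ U={T} → {G,T} (+1)
site 0, node ITU: I={T} ∩ TU={G,T} → {T} (+0)
site 0, node SX: S={C} ∩ X={C} → {C} (+0)
site 0, node KSX: K={G} ∪ SX={C} → {C,G} (+1)
site 0, node IKSTUX: ITU={T} ∪ KSX={C,G} → {C,G,T} (+1)
site 1, node TU: T={G} ∪ U={C} → {C,G} (+1)
site 1, node ITU: I={A} ∪ TU={C,G} → {A,C,G} (+1)
site 1, node SX: S={C} ∪ X={A} → {A,C} (+1)
site 1, node KSX: K={G} ∪ SX={A,C} → {A,C,G} (+1)
site 1, node IKSTUX: ITU={A,C,G} ∩ KSX={A,C,G} → {A,C,G} (+0)
site 2, node TU: T={C} ∪ U={A} → {A,C} (+1)
site 2, node ITU: I={T} ∪ TU={A,C} → {A,C,T} (+1)
site 2, node SX: S={T} ∩ X={T} → {T} (+0)
site 2, node KSX: K={A} ∪ SX={T} → {A,T} (+1)
site 2, node IKSTUX: ITU={A,C,T} ∩ KSX={A,T} → {A,T} (+0)
site 3, node TU: T={C} ∪ U={T} → {C,T} (+1)
site 3, node ITU: I={A} ∪ TU={C,T} → {A,C,T} (+1)
site 3, node SX: S={T} ∪ X={A} → {A,T} (+1)
site 3, node KSX: K={G} ∪ SX={A,T} → {A,G,T} (+1)
site 3, node IKSTUX: ITU={A,C,T} ∩ KSX={A,G,T} → {A,T} (+0)
site 4, node TU: T={T} ∪ U={C} → {C,T} (+1)
site 4, node ITU: I={T} ∩ TU={C,T} → {T} (+0)
site 4, node SX: S={T} ∪ X={C} → {C,T} (+1)
site 4, node KSX: K={A} ∪ SX={C,T} → {A,C,T} (+1)
site 4, node IKSTUX: ITU={T} ∩ KSX={A,C,T} → {T} (+0)
site 5, node TU: T={T} ∪ U={C} → {C,T} (+1)
site 5, node ITU: I={G} ∪ TU={C,T} → {C,G,T} (+1)
site 5, node SX: S={T} ∪ X={A} → {A,T} (+1)
site 5, node KSX: K={G} ∪ SX={A,T} → {A,G,T} (+1)
site 5, node IKSTUX: ITU={C,G,T} ∩ KSX={A,G,T} → {G,T} (+0)
site 6, node TU: T={T} ∪ U={C} → {C,T} (+1)
site 6, node ITU: I={T} ∩ TU={C,T} → {T} (+0)
site 6, node SX: S={A} ∪ X={G} → {A,G} (+1)
site 6, node KSX: K={C} ∪ SX={A,G} → {A,C,G} (+1)
site 6, node IKSTUX: ITU={T} ∪ KSX={A,C,G} → {A,C,G,T} (+1)
site 7, node TU: T={A} ∪ U={G} → {A,G} (+1)
site 7, node ITU: I={T} ∪ TU={A,G} → {A,G,T} (+1)
site 7, node SX: S={G} ∩ X={G} → {G} (+0)
site 7, node KSX: K={C} ∪ SX={G} → {C,G} (+1)
site 7, node IKSTUX: ITU={A,G,T} ∩ KSX={C,G} → {G} (+0)
per-site changes: [3, 4, 3, 4, 3, 4, 4, 3]; total = 28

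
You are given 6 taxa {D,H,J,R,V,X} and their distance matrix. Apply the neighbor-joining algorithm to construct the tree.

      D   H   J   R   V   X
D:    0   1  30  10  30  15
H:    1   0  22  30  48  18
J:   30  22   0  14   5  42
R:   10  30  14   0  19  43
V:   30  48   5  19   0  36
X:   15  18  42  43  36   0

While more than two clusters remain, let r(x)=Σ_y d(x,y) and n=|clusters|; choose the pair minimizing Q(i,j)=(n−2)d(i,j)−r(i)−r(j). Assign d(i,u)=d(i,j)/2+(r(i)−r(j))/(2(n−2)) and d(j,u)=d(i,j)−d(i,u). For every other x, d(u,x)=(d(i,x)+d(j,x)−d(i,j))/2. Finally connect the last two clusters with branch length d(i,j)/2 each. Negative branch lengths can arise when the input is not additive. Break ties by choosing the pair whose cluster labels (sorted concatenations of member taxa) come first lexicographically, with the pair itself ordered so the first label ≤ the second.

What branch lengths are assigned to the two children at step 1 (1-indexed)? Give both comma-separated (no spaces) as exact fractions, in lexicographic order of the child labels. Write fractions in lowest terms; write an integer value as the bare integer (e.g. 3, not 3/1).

-5/8,45/8

iteration 1: select J,V (d=5, Q=-231); attach at lengths (-5/8, 45/8); label the merged cluster JV
  updated: d(D,JV)=55/2, d(H,JV)=65/2, d(JV,R)=14, d(JV,X)=73/2
iteration 2: select JV,R (d=14, Q=-331/2); attach at lengths (37/4, 19/4); label the merged cluster JRV
  updated: d(D,JRV)=47/4, d(H,JRV)=97/4, d(JRV,X)=131/4
iteration 3: select D,JRV (d=47/4, Q=-73); attach at lengths (-35/8, 129/8); label the merged cluster DJRV
  updated: d(DJRV,H)=27/4, d(DJRV,X)=18
iteration 4: select DJRV,H (d=27/4, Q=-171/4); attach at lengths (27/8, 27/8); label the merged cluster DHJRV
  updated: d(DHJRV,X)=117/8
iteration 5: select DHJRV,X (d=117/8); attach at lengths (117/16, 117/16); label the merged cluster DHJRVX
final tree: (((D:-35/8,((J:-5/8,V:45/8):37/4,R:19/4):129/8):27/8,H:27/8):117/16,X:117/16)
total length: 417/8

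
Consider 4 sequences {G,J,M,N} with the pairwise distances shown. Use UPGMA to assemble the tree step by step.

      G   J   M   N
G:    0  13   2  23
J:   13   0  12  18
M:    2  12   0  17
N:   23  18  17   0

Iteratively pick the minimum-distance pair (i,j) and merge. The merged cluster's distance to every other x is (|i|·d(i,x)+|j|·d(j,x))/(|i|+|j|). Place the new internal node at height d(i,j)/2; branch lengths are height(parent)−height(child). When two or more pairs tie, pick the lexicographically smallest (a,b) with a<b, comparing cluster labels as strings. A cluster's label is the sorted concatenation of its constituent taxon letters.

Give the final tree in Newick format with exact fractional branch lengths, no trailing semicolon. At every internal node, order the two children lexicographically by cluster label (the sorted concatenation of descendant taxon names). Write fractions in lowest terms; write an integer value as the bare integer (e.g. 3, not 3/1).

iteration 1: select G,M (d=2); attach at lengths (1, 1); label the merged cluster GM
  updated: d(GM,J)=25/2, d(GM,N)=20
iteration 2: select GM,J (d=25/2); attach at lengths (21/4, 25/4); label the merged cluster GJM
  updated: d(GJM,N)=58/3
iteration 3: select GJM,N (d=58/3); attach at lengths (41/12, 29/3); label the merged cluster GJMN
final tree: (((G:1,M:1):21/4,J:25/4):41/12,N:29/3)
total length: 319/12

(((G:1,M:1):21/4,J:25/4):41/12,N:29/3)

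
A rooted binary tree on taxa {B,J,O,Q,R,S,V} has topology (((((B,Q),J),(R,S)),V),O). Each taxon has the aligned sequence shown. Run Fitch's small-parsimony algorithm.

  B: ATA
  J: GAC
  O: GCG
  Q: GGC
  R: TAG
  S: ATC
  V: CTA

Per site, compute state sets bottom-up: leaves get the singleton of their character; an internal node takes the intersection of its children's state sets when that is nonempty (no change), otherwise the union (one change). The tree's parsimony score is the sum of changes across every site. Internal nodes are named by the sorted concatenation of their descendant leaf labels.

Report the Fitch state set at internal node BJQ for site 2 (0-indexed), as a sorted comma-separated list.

[col 0] BQ: children B:{A}, Q:{G} ∪→ {A,G}; cost 1
[col 0] BJQ: children BQ:{A,G}, J:{G} ∩→ {G}; cost 0
[col 0] RS: children R:{T}, S:{A} ∪→ {A,T}; cost 1
[col 0] BJQRS: children BJQ:{G}, RS:{A,T} ∪→ {A,G,T}; cost 1
[col 0] BJQRSV: children BJQRS:{A,G,T}, V:{C} ∪→ {A,C,G,T}; cost 1
[col 0] BJOQRSV: children BJQRSV:{A,C,G,T}, O:{G} ∩→ {G}; cost 0
[col 1] BQ: children B:{T}, Q:{G} ∪→ {G,T}; cost 1
[col 1] BJQ: children BQ:{G,T}, J:{A} ∪→ {A,G,T}; cost 1
[col 1] RS: children R:{A}, S:{T} ∪→ {A,T}; cost 1
[col 1] BJQRS: children BJQ:{A,G,T}, RS:{A,T} ∩→ {A,T}; cost 0
[col 1] BJQRSV: children BJQRS:{A,T}, V:{T} ∩→ {T}; cost 0
[col 1] BJOQRSV: children BJQRSV:{T}, O:{C} ∪→ {C,T}; cost 1
[col 2] BQ: children B:{A}, Q:{C} ∪→ {A,C}; cost 1
[col 2] BJQ: children BQ:{A,C}, J:{C} ∩→ {C}; cost 0
[col 2] RS: children R:{G}, S:{C} ∪→ {C,G}; cost 1
[col 2] BJQRS: children BJQ:{C}, RS:{C,G} ∩→ {C}; cost 0
[col 2] BJQRSV: children BJQRS:{C}, V:{A} ∪→ {A,C}; cost 1
[col 2] BJOQRSV: children BJQRSV:{A,C}, O:{G} ∪→ {A,C,G}; cost 1
per-site changes: [4, 4, 4]; total = 12

C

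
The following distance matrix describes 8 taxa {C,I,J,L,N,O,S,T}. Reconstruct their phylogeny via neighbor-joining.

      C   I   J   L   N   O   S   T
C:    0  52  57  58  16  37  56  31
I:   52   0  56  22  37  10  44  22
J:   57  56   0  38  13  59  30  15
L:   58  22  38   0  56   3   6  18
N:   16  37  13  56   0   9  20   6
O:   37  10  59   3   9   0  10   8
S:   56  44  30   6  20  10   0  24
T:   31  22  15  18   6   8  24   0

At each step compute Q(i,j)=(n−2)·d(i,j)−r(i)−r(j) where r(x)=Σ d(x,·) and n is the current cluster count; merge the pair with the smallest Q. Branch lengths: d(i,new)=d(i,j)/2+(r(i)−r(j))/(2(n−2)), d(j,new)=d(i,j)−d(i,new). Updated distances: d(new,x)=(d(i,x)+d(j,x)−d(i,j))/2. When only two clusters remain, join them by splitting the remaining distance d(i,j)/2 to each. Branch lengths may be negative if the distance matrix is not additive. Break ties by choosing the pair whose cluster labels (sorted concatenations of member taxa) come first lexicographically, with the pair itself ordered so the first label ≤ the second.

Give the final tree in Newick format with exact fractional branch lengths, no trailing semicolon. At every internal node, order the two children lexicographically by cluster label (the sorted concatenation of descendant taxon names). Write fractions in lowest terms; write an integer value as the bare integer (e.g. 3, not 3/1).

((((((C:41/2,N:-9/2):39/5,J:96/5):111/32,T:-135/32):395/32,(L:-29/24,S:173/24):229/32):147/32,I:465/32):-145/64,O:-145/64)

step 1: merge (C,N) at d=16, Q=-368; branch lengths C→41/2, N→-9/2; new cluster CN
  updated: d(CN,I)=73/2, d(CN,J)=27, d(CN,L)=49, d(CN,O)=15, d(CN,S)=30, d(CN,T)=21/2
step 2: merge (CN,J) at d=27, Q=-258; branch lengths CN→39/5, J→96/5; new cluster CJN
  updated: d(CJN,I)=131/4, d(CJN,L)=30, d(CJN,O)=47/2, d(CJN,S)=33/2, d(CJN,T)=-3/4
step 3: merge (CJN,T) at d=-3/4, Q=-705/4; branch lengths CJN→111/32, T→-135/32; new cluster CJNT
  updated: d(CJNT,I)=111/4, d(CJNT,L)=195/8, d(CJNT,O)=129/8, d(CJNT,S)=165/8
step 4: merge (L,S) at d=6, Q=-118; branch lengths L→-29/24, S→173/24; new cluster LS
  updated: d(CJNT,LS)=39/2, d(I,LS)=30, d(LS,O)=7/2
step 5: merge (CJNT,LS) at d=39/2, Q=-619/8; branch lengths CJNT→395/32, LS→229/32; new cluster CJLNST
  updated: d(CJLNST,I)=153/8, d(CJLNST,O)=1/16
step 6: merge (CJLNST,I) at d=153/8, Q=-467/16; branch lengths CJLNST→147/32, I→465/32; new cluster CIJLNST
  updated: d(CIJLNST,O)=-145/32
step 7: merge (CIJLNST,O) at d=-145/32; branch lengths CIJLNST→-145/64, O→-145/64; new cluster CIJLNOST
final tree: ((((((C:41/2,N:-9/2):39/5,J:96/5):111/32,T:-135/32):395/32,(L:-29/24,S:173/24):229/32):147/32,I:465/32):-145/64,O:-145/64)
total length: 2635/32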